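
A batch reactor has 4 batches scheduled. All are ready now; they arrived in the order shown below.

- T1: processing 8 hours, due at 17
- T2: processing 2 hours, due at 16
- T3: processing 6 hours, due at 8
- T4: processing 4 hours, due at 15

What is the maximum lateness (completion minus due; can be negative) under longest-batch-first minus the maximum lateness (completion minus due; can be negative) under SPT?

LPT (decreasing processing time): T1 T3 T4 T2.
T1: 0→8, due 17, lateness -9
T3: 8→14, due 8, lateness 6
T4: 14→18, due 15, lateness 3
T2: 18→20, due 16, lateness 4
Maximum = 6.
SPT (increasing processing time): T2 T4 T3 T1.
T2: 0→2, due 16, lateness -14
T4: 2→6, due 15, lateness -9
T3: 6→12, due 8, lateness 4
T1: 12→20, due 17, lateness 3
Maximum = 4.
Difference = 6 − 4 = 2.

2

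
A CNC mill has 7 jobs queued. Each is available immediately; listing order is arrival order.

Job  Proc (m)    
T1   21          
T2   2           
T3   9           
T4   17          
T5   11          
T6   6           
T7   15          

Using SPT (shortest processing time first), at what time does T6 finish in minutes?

8

SPT (increasing processing time): T2 T6 T3 T5 T7 T4 T1.
T2: 0→2
T6: 2→8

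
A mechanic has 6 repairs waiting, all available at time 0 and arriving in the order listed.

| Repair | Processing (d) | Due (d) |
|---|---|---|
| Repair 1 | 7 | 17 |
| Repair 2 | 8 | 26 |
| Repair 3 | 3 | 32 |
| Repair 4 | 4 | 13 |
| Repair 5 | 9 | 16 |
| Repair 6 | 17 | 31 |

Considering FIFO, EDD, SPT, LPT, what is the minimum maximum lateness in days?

FIFO (arrival order): Repair 1 Repair 2 Repair 3 Repair 4 Repair 5 Repair 6.
Repair 1: 0→7, due 17, lateness -10
Repair 2: 7→15, due 26, lateness -11
Repair 3: 15→18, due 32, lateness -14
Repair 4: 18→22, due 13, lateness 9
Repair 5: 22→31, due 16, lateness 15
Repair 6: 31→48, due 31, lateness 17
Maximum = 17.
EDD (increasing due date): Repair 4 Repair 5 Repair 1 Repair 2 Repair 6 Repair 3.
Repair 4: 0→4, due 13, lateness -9
Repair 5: 4→13, due 16, lateness -3
Repair 1: 13→20, due 17, lateness 3
Repair 2: 20→28, due 26, lateness 2
Repair 6: 28→45, due 31, lateness 14
Repair 3: 45→48, due 32, lateness 16
Maximum = 16.
SPT (increasing processing time): Repair 3 Repair 4 Repair 1 Repair 2 Repair 5 Repair 6.
Repair 3: 0→3, due 32, lateness -29
Repair 4: 3→7, due 13, lateness -6
Repair 1: 7→14, due 17, lateness -3
Repair 2: 14→22, due 26, lateness -4
Repair 5: 22→31, due 16, lateness 15
Repair 6: 31→48, due 31, lateness 17
Maximum = 17.
LPT (decreasing processing time): Repair 6 Repair 5 Repair 2 Repair 1 Repair 4 Repair 3.
Repair 6: 0→17, due 31, lateness -14
Repair 5: 17→26, due 16, lateness 10
Repair 2: 26→34, due 26, lateness 8
Repair 1: 34→41, due 17, lateness 24
Repair 4: 41→45, due 13, lateness 32
Repair 3: 45→48, due 32, lateness 16
Maximum = 32.
FIFO 17, EDD 16, SPT 17, LPT 32 → minimum 16.

16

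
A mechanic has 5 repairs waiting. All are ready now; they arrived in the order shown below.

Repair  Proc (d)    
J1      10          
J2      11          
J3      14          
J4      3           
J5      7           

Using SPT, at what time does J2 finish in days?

31

SPT (increasing processing time): J4 J5 J1 J2 J3.
J4: 0→3
J5: 3→10
J1: 10→20
J2: 20→31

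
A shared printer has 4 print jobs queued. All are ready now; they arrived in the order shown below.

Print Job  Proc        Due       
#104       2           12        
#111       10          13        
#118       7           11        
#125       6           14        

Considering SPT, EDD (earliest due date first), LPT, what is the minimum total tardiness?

SPT (increasing processing time): #104 #125 #118 #111.
#104: 0→2, due 12, tardiness 0
#125: 2→8, due 14, tardiness 0
#118: 8→15, due 11, tardiness 4
#111: 15→25, due 13, tardiness 12
Sum = 0+0+4+12 = 16.
EDD (increasing due date): #118 #104 #111 #125.
#118: 0→7, due 11, tardiness 0
#104: 7→9, due 12, tardiness 0
#111: 9→19, due 13, tardiness 6
#125: 19→25, due 14, tardiness 11
Sum = 0+0+6+11 = 17.
LPT (decreasing processing time): #111 #118 #125 #104.
#111: 0→10, due 13, tardiness 0
#118: 10→17, due 11, tardiness 6
#125: 17→23, due 14, tardiness 9
#104: 23→25, due 12, tardiness 13
Sum = 0+6+9+13 = 28.
SPT 16, EDD 17, LPT 28 → minimum 16.

16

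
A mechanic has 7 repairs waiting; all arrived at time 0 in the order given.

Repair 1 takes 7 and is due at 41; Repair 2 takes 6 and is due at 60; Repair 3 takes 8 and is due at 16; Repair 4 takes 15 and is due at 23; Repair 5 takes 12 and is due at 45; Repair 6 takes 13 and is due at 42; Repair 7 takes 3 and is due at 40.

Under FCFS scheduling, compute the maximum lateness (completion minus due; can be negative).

FIFO (arrival order): Repair 1 Repair 2 Repair 3 Repair 4 Repair 5 Repair 6 Repair 7.
Repair 1: 0→7, due 41, lateness -34
Repair 2: 7→13, due 60, lateness -47
Repair 3: 13→21, due 16, lateness 5
Repair 4: 21→36, due 23, lateness 13
Repair 5: 36→48, due 45, lateness 3
Repair 6: 48→61, due 42, lateness 19
Repair 7: 61→64, due 40, lateness 24
Maximum = 24.

24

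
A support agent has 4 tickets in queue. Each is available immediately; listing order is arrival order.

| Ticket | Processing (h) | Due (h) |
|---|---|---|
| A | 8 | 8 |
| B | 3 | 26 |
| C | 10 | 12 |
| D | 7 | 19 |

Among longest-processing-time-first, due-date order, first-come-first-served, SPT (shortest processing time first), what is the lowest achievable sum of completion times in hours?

59

LPT (decreasing processing time): C A D B.
C: 0→10
A: 10→18
D: 18→25
B: 25→28
Sum = 10+18+25+28 = 81.
EDD (increasing due date): A C D B.
A: 0→8
C: 8→18
D: 18→25
B: 25→28
Sum = 8+18+25+28 = 79.
FIFO (arrival order): A B C D.
A: 0→8
B: 8→11
C: 11→21
D: 21→28
Sum = 8+11+21+28 = 68.
SPT (increasing processing time): B D A C.
B: 0→3
D: 3→10
A: 10→18
C: 18→28
Sum = 3+10+18+28 = 59.
LPT 81, EDD 79, FIFO 68, SPT 59 → minimum 59.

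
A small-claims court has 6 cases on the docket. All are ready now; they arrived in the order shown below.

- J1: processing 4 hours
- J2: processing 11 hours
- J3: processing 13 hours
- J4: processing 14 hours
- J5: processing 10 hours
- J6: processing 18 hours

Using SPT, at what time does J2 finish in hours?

25

SPT (increasing processing time): J1 J5 J2 J3 J4 J6.
J1: 0→4
J5: 4→14
J2: 14→25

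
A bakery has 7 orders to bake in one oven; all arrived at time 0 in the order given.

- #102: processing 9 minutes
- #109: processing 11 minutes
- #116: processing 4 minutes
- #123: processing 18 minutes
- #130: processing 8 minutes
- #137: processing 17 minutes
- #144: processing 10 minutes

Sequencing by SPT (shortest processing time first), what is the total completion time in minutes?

SPT (increasing processing time): #116 #130 #102 #144 #109 #137 #123.
#116: 0→4
#130: 4→12
#102: 12→21
#144: 21→31
#109: 31→42
#137: 42→59
#123: 59→77
Sum = 4+12+21+31+42+59+77 = 246.

246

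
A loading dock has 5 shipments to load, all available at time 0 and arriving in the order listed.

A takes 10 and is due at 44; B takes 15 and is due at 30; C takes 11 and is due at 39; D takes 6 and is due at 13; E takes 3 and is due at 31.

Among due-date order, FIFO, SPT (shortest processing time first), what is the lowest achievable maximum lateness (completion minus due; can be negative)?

EDD (increasing due date): D B E C A.
D: 0→6, due 13, lateness -7
B: 6→21, due 30, lateness -9
E: 21→24, due 31, lateness -7
C: 24→35, due 39, lateness -4
A: 35→45, due 44, lateness 1
Maximum = 1.
FIFO (arrival order): A B C D E.
A: 0→10, due 44, lateness -34
B: 10→25, due 30, lateness -5
C: 25→36, due 39, lateness -3
D: 36→42, due 13, lateness 29
E: 42→45, due 31, lateness 14
Maximum = 29.
SPT (increasing processing time): E D A C B.
E: 0→3, due 31, lateness -28
D: 3→9, due 13, lateness -4
A: 9→19, due 44, lateness -25
C: 19→30, due 39, lateness -9
B: 30→45, due 30, lateness 15
Maximum = 15.
EDD 1, FIFO 29, SPT 15 → minimum 1.

1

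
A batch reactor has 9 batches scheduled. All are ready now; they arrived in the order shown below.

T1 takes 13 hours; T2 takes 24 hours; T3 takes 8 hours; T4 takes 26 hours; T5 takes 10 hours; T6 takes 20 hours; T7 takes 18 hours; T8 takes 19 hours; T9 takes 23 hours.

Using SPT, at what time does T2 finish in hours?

SPT (increasing processing time): T3 T5 T1 T7 T8 T6 T9 T2 T4.
T3: 0→8
T5: 8→18
T1: 18→31
T7: 31→49
T8: 49→68
T6: 68→88
T9: 88→111
T2: 111→135

135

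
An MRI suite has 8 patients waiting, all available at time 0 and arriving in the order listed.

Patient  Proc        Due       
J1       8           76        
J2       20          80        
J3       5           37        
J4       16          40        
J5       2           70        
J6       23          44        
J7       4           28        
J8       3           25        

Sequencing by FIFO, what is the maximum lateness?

FIFO (arrival order): J1 J2 J3 J4 J5 J6 J7 J8.
J1: 0→8, due 76, lateness -68
J2: 8→28, due 80, lateness -52
J3: 28→33, due 37, lateness -4
J4: 33→49, due 40, lateness 9
J5: 49→51, due 70, lateness -19
J6: 51→74, due 44, lateness 30
J7: 74→78, due 28, lateness 50
J8: 78→81, due 25, lateness 56
Maximum = 56.

56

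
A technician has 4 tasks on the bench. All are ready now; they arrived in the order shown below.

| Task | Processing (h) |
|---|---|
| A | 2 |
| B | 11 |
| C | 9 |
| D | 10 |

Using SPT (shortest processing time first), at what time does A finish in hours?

2

SPT (increasing processing time): A C D B.
A: 0→2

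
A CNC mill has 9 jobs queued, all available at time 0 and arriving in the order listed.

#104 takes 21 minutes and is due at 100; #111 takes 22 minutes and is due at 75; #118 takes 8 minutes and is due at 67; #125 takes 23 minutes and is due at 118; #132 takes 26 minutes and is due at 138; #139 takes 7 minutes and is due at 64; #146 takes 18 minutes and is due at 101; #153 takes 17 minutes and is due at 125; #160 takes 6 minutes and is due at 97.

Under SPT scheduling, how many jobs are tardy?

SPT (increasing processing time): #160 #139 #118 #153 #146 #104 #111 #125 #132.
#160: 0→6, due 97, tardiness 0
#139: 6→13, due 64, tardiness 0
#118: 13→21, due 67, tardiness 0
#153: 21→38, due 125, tardiness 0
#146: 38→56, due 101, tardiness 0
#104: 56→77, due 100, tardiness 0
#111: 77→99, due 75, tardiness 24
#125: 99→122, due 118, tardiness 4
#132: 122→148, due 138, tardiness 10
Late jobs: 3.

3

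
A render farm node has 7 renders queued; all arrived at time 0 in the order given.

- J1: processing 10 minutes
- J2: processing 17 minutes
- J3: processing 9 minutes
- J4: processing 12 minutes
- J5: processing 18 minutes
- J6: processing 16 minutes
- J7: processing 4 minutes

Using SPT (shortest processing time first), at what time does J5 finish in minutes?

86

SPT (increasing processing time): J7 J3 J1 J4 J6 J2 J5.
J7: 0→4
J3: 4→13
J1: 13→23
J4: 23→35
J6: 35→51
J2: 51→68
J5: 68→86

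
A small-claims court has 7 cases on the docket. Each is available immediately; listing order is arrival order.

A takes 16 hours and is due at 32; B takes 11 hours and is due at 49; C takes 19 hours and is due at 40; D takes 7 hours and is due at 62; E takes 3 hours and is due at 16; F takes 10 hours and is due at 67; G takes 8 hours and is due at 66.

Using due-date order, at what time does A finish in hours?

19

EDD (increasing due date): E A C B D G F.
E: 0→3
A: 3→19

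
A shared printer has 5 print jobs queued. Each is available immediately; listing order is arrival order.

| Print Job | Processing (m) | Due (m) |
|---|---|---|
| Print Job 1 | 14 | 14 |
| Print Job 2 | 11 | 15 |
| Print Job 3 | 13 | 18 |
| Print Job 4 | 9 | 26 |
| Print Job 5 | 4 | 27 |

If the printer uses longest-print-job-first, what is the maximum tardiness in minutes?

24

LPT (decreasing processing time): Print Job 1 Print Job 3 Print Job 2 Print Job 4 Print Job 5.
Print Job 1: 0→14, due 14, tardiness 0
Print Job 3: 14→27, due 18, tardiness 9
Print Job 2: 27→38, due 15, tardiness 23
Print Job 4: 38→47, due 26, tardiness 21
Print Job 5: 47→51, due 27, tardiness 24
Maximum = 24.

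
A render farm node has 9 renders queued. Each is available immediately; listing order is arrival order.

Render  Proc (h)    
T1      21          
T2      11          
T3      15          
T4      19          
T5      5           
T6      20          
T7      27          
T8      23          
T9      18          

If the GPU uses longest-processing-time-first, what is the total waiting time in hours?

774

LPT (decreasing processing time): T7 T8 T1 T6 T4 T9 T3 T2 T5.
T7: waits 0, runs 0→27
T8: waits 27, runs 27→50
T1: waits 50, runs 50→71
T6: waits 71, runs 71→91
T4: waits 91, runs 91→110
T9: waits 110, runs 110→128
T3: waits 128, runs 128→143
T2: waits 143, runs 143→154
T5: waits 154, runs 154→159
Sum = 0+27+50+71+91+110+128+143+154 = 774.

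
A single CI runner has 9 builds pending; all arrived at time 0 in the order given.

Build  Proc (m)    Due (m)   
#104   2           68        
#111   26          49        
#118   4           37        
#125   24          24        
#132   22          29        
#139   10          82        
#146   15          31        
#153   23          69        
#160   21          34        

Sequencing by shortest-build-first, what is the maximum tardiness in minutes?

SPT (increasing processing time): #104 #118 #139 #146 #160 #132 #153 #125 #111.
#104: 0→2, due 68, tardiness 0
#118: 2→6, due 37, tardiness 0
#139: 6→16, due 82, tardiness 0
#146: 16→31, due 31, tardiness 0
#160: 31→52, due 34, tardiness 18
#132: 52→74, due 29, tardiness 45
#153: 74→97, due 69, tardiness 28
#125: 97→121, due 24, tardiness 97
#111: 121→147, due 49, tardiness 98
Maximum = 98.

98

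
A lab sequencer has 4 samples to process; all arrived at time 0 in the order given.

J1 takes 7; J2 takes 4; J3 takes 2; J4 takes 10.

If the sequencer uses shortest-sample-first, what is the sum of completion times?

SPT (increasing processing time): J3 J2 J1 J4.
J3: 0→2
J2: 2→6
J1: 6→13
J4: 13→23
Sum = 2+6+13+23 = 44.

44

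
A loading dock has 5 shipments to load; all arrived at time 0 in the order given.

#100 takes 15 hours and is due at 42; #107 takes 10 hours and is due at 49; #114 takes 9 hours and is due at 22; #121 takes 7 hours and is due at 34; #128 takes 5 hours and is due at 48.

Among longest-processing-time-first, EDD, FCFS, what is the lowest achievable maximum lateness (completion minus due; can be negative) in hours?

-3

LPT (decreasing processing time): #100 #107 #114 #121 #128.
#100: 0→15, due 42, lateness -27
#107: 15→25, due 49, lateness -24
#114: 25→34, due 22, lateness 12
#121: 34→41, due 34, lateness 7
#128: 41→46, due 48, lateness -2
Maximum = 12.
EDD (increasing due date): #114 #121 #100 #128 #107.
#114: 0→9, due 22, lateness -13
#121: 9→16, due 34, lateness -18
#100: 16→31, due 42, lateness -11
#128: 31→36, due 48, lateness -12
#107: 36→46, due 49, lateness -3
Maximum = -3.
FIFO (arrival order): #100 #107 #114 #121 #128.
#100: 0→15, due 42, lateness -27
#107: 15→25, due 49, lateness -24
#114: 25→34, due 22, lateness 12
#121: 34→41, due 34, lateness 7
#128: 41→46, due 48, lateness -2
Maximum = 12.
LPT 12, EDD -3, FIFO 12 → minimum -3.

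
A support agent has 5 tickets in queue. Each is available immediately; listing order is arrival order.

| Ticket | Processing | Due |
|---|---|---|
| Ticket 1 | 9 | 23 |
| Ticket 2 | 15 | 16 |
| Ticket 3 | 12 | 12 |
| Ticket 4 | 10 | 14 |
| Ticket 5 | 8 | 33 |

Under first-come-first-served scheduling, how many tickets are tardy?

FIFO (arrival order): Ticket 1 Ticket 2 Ticket 3 Ticket 4 Ticket 5.
Ticket 1: 0→9, due 23, tardiness 0
Ticket 2: 9→24, due 16, tardiness 8
Ticket 3: 24→36, due 12, tardiness 24
Ticket 4: 36→46, due 14, tardiness 32
Ticket 5: 46→54, due 33, tardiness 21
Late tickets: 4.

4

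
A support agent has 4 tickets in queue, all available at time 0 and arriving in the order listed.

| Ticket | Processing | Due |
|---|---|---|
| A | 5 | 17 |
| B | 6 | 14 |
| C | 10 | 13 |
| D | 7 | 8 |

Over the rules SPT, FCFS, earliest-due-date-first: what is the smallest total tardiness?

SPT (increasing processing time): A B D C.
A: 0→5, due 17, tardiness 0
B: 5→11, due 14, tardiness 0
D: 11→18, due 8, tardiness 10
C: 18→28, due 13, tardiness 15
Sum = 0+0+10+15 = 25.
FIFO (arrival order): A B C D.
A: 0→5, due 17, tardiness 0
B: 5→11, due 14, tardiness 0
C: 11→21, due 13, tardiness 8
D: 21→28, due 8, tardiness 20
Sum = 0+0+8+20 = 28.
EDD (increasing due date): D C B A.
D: 0→7, due 8, tardiness 0
C: 7→17, due 13, tardiness 4
B: 17→23, due 14, tardiness 9
A: 23→28, due 17, tardiness 11
Sum = 0+4+9+11 = 24.
SPT 25, FIFO 28, EDD 24 → minimum 24.

24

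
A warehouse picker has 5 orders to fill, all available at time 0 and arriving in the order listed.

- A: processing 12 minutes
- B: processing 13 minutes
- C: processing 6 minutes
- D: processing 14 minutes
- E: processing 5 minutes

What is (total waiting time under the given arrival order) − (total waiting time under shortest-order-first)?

FIFO (arrival order): A B C D E.
A: waits 0, runs 0→12
B: waits 12, runs 12→25
C: waits 25, runs 25→31
D: waits 31, runs 31→45
E: waits 45, runs 45→50
Sum = 0+12+25+31+45 = 113.
SPT (increasing processing time): E C A B D.
E: waits 0, runs 0→5
C: waits 5, runs 5→11
A: waits 11, runs 11→23
B: waits 23, runs 23→36
D: waits 36, runs 36→50
Sum = 0+5+11+23+36 = 75.
Difference = 113 − 75 = 38.

38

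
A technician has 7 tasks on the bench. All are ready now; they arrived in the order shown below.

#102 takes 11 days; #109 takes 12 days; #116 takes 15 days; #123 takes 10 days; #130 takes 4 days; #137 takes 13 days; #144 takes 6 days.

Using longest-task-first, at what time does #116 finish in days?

15

LPT (decreasing processing time): #116 #137 #109 #102 #123 #144 #130.
#116: 0→15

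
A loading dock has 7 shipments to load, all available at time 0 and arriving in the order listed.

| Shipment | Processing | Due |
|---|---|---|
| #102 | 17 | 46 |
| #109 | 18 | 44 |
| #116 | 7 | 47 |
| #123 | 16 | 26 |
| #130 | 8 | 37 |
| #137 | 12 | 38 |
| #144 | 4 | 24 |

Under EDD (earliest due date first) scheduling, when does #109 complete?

58

EDD (increasing due date): #144 #123 #130 #137 #109 #102 #116.
#144: 0→4
#123: 4→20
#130: 20→28
#137: 28→40
#109: 40→58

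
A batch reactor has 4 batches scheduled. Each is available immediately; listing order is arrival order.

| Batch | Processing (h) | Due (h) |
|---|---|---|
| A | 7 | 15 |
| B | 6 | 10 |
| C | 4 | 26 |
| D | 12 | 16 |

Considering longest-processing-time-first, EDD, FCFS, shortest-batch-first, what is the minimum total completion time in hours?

60

LPT (decreasing processing time): D A B C.
D: 0→12
A: 12→19
B: 19→25
C: 25→29
Sum = 12+19+25+29 = 85.
EDD (increasing due date): B A D C.
B: 0→6
A: 6→13
D: 13→25
C: 25→29
Sum = 6+13+25+29 = 73.
FIFO (arrival order): A B C D.
A: 0→7
B: 7→13
C: 13→17
D: 17→29
Sum = 7+13+17+29 = 66.
SPT (increasing processing time): C B A D.
C: 0→4
B: 4→10
A: 10→17
D: 17→29
Sum = 4+10+17+29 = 60.
LPT 85, EDD 73, FIFO 66, SPT 60 → minimum 60.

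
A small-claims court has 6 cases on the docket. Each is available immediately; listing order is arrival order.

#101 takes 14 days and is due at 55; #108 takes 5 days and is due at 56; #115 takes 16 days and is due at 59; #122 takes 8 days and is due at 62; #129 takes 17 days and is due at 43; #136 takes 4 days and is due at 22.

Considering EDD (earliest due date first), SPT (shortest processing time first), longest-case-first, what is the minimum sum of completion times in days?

172

EDD (increasing due date): #136 #129 #101 #108 #115 #122.
#136: 0→4
#129: 4→21
#101: 21→35
#108: 35→40
#115: 40→56
#122: 56→64
Sum = 4+21+35+40+56+64 = 220.
SPT (increasing processing time): #136 #108 #122 #101 #115 #129.
#136: 0→4
#108: 4→9
#122: 9→17
#101: 17→31
#115: 31→47
#129: 47→64
Sum = 4+9+17+31+47+64 = 172.
LPT (decreasing processing time): #129 #115 #101 #122 #108 #136.
#129: 0→17
#115: 17→33
#101: 33→47
#122: 47→55
#108: 55→60
#136: 60→64
Sum = 17+33+47+55+60+64 = 276.
EDD 220, SPT 172, LPT 276 → minimum 172.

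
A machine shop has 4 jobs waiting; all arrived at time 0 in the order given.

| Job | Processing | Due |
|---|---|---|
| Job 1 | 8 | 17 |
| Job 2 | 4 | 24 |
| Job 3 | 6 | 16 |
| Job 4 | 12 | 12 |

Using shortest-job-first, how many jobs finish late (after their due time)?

SPT (increasing processing time): Job 2 Job 3 Job 1 Job 4.
Job 2: 0→4, due 24, tardiness 0
Job 3: 4→10, due 16, tardiness 0
Job 1: 10→18, due 17, tardiness 1
Job 4: 18→30, due 12, tardiness 18
Late jobs: 2.

2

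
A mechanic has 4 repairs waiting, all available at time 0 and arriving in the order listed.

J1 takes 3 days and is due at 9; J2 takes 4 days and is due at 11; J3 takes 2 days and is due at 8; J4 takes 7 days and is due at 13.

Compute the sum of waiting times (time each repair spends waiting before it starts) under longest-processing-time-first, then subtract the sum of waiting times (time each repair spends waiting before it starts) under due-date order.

LPT (decreasing processing time): J4 J2 J1 J3.
J4: waits 0, runs 0→7
J2: waits 7, runs 7→11
J1: waits 11, runs 11→14
J3: waits 14, runs 14→16
Sum = 0+7+11+14 = 32.
EDD (increasing due date): J3 J1 J2 J4.
J3: waits 0, runs 0→2
J1: waits 2, runs 2→5
J2: waits 5, runs 5→9
J4: waits 9, runs 9→16
Sum = 0+2+5+9 = 16.
Difference = 32 − 16 = 16.

16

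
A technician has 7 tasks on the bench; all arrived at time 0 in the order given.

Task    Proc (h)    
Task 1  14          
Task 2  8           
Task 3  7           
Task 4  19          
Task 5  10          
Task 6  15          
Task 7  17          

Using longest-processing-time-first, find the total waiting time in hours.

329

LPT (decreasing processing time): Task 4 Task 7 Task 6 Task 1 Task 5 Task 2 Task 3.
Task 4: waits 0, runs 0→19
Task 7: waits 19, runs 19→36
Task 6: waits 36, runs 36→51
Task 1: waits 51, runs 51→65
Task 5: waits 65, runs 65→75
Task 2: waits 75, runs 75→83
Task 3: waits 83, runs 83→90
Sum = 0+19+36+51+65+75+83 = 329.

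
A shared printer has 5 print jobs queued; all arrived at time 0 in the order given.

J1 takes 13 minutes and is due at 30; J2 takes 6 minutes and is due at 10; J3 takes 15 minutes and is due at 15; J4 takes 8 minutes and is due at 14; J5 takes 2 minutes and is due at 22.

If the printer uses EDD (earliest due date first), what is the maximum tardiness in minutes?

EDD (increasing due date): J2 J4 J3 J5 J1.
J2: 0→6, due 10, tardiness 0
J4: 6→14, due 14, tardiness 0
J3: 14→29, due 15, tardiness 14
J5: 29→31, due 22, tardiness 9
J1: 31→44, due 30, tardiness 14
Maximum = 14.

14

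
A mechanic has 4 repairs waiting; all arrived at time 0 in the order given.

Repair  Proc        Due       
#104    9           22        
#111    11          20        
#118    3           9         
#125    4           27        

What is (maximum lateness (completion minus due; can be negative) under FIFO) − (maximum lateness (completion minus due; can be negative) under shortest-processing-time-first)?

7

FIFO (arrival order): #104 #111 #118 #125.
#104: 0→9, due 22, lateness -13
#111: 9→20, due 20, lateness 0
#118: 20→23, due 9, lateness 14
#125: 23→27, due 27, lateness 0
Maximum = 14.
SPT (increasing processing time): #118 #125 #104 #111.
#118: 0→3, due 9, lateness -6
#125: 3→7, due 27, lateness -20
#104: 7→16, due 22, lateness -6
#111: 16→27, due 20, lateness 7
Maximum = 7.
Difference = 14 − 7 = 7.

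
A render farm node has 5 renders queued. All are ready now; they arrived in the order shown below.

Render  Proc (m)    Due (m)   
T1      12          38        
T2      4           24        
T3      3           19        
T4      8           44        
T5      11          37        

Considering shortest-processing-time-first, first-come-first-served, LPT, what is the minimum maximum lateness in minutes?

SPT (increasing processing time): T3 T2 T4 T5 T1.
T3: 0→3, due 19, lateness -16
T2: 3→7, due 24, lateness -17
T4: 7→15, due 44, lateness -29
T5: 15→26, due 37, lateness -11
T1: 26→38, due 38, lateness 0
Maximum = 0.
FIFO (arrival order): T1 T2 T3 T4 T5.
T1: 0→12, due 38, lateness -26
T2: 12→16, due 24, lateness -8
T3: 16→19, due 19, lateness 0
T4: 19→27, due 44, lateness -17
T5: 27→38, due 37, lateness 1
Maximum = 1.
LPT (decreasing processing time): T1 T5 T4 T2 T3.
T1: 0→12, due 38, lateness -26
T5: 12→23, due 37, lateness -14
T4: 23→31, due 44, lateness -13
T2: 31→35, due 24, lateness 11
T3: 35→38, due 19, lateness 19
Maximum = 19.
SPT 0, FIFO 1, LPT 19 → minimum 0.

0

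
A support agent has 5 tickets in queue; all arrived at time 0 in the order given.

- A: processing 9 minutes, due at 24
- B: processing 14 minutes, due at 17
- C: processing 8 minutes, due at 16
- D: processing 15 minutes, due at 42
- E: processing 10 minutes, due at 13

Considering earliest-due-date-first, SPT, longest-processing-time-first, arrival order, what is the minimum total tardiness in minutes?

48

EDD (increasing due date): E C B A D.
E: 0→10, due 13, tardiness 0
C: 10→18, due 16, tardiness 2
B: 18→32, due 17, tardiness 15
A: 32→41, due 24, tardiness 17
D: 41→56, due 42, tardiness 14
Sum = 0+2+15+17+14 = 48.
SPT (increasing processing time): C A E B D.
C: 0→8, due 16, tardiness 0
A: 8→17, due 24, tardiness 0
E: 17→27, due 13, tardiness 14
B: 27→41, due 17, tardiness 24
D: 41→56, due 42, tardiness 14
Sum = 0+0+14+24+14 = 52.
LPT (decreasing processing time): D B E A C.
D: 0→15, due 42, tardiness 0
B: 15→29, due 17, tardiness 12
E: 29→39, due 13, tardiness 26
A: 39→48, due 24, tardiness 24
C: 48→56, due 16, tardiness 40
Sum = 0+12+26+24+40 = 102.
FIFO (arrival order): A B C D E.
A: 0→9, due 24, tardiness 0
B: 9→23, due 17, tardiness 6
C: 23→31, due 16, tardiness 15
D: 31→46, due 42, tardiness 4
E: 46→56, due 13, tardiness 43
Sum = 0+6+15+4+43 = 68.
EDD 48, SPT 52, LPT 102, FIFO 68 → minimum 48.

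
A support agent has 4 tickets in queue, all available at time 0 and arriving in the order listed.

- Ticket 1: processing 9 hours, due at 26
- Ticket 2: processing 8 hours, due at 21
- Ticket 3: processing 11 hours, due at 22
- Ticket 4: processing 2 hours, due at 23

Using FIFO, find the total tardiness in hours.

13

FIFO (arrival order): Ticket 1 Ticket 2 Ticket 3 Ticket 4.
Ticket 1: 0→9, due 26, tardiness 0
Ticket 2: 9→17, due 21, tardiness 0
Ticket 3: 17→28, due 22, tardiness 6
Ticket 4: 28→30, due 23, tardiness 7
Sum = 0+0+6+7 = 13.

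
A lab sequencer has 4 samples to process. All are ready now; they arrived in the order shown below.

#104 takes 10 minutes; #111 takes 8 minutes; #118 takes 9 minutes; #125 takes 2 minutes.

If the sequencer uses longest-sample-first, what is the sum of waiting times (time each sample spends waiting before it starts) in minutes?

56

LPT (decreasing processing time): #104 #118 #111 #125.
#104: waits 0, runs 0→10
#118: waits 10, runs 10→19
#111: waits 19, runs 19→27
#125: waits 27, runs 27→29
Sum = 0+10+19+27 = 56.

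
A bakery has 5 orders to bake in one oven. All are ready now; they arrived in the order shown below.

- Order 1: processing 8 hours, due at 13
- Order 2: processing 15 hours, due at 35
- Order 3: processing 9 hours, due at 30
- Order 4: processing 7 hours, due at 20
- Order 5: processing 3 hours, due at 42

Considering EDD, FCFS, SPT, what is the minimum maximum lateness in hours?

EDD (increasing due date): Order 1 Order 4 Order 3 Order 2 Order 5.
Order 1: 0→8, due 13, lateness -5
Order 4: 8→15, due 20, lateness -5
Order 3: 15→24, due 30, lateness -6
Order 2: 24→39, due 35, lateness 4
Order 5: 39→42, due 42, lateness 0
Maximum = 4.
FIFO (arrival order): Order 1 Order 2 Order 3 Order 4 Order 5.
Order 1: 0→8, due 13, lateness -5
Order 2: 8→23, due 35, lateness -12
Order 3: 23→32, due 30, lateness 2
Order 4: 32→39, due 20, lateness 19
Order 5: 39→42, due 42, lateness 0
Maximum = 19.
SPT (increasing processing time): Order 5 Order 4 Order 1 Order 3 Order 2.
Order 5: 0→3, due 42, lateness -39
Order 4: 3→10, due 20, lateness -10
Order 1: 10→18, due 13, lateness 5
Order 3: 18→27, due 30, lateness -3
Order 2: 27→42, due 35, lateness 7
Maximum = 7.
EDD 4, FIFO 19, SPT 7 → minimum 4.

4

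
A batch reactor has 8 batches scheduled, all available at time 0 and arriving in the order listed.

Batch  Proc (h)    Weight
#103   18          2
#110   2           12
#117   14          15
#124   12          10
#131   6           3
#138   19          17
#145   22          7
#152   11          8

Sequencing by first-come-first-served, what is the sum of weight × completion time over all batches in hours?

4092

FIFO (arrival order): #103 #110 #117 #124 #131 #138 #145 #152.
#103: finishes 18, weight 2, w·C = 36
#110: finishes 20, weight 12, w·C = 240
#117: finishes 34, weight 15, w·C = 510
#124: finishes 46, weight 10, w·C = 460
#131: finishes 52, weight 3, w·C = 156
#138: finishes 71, weight 17, w·C = 1207
#145: finishes 93, weight 7, w·C = 651
#152: finishes 104, weight 8, w·C = 832
Sum = 36+240+510+460+156+1207+651+832 = 4092.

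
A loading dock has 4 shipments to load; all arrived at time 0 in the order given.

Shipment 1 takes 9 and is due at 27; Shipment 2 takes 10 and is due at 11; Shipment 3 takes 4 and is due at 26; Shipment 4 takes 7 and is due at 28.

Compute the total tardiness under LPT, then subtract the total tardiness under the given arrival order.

-6

LPT (decreasing processing time): Shipment 2 Shipment 1 Shipment 4 Shipment 3.
Shipment 2: 0→10, due 11, tardiness 0
Shipment 1: 10→19, due 27, tardiness 0
Shipment 4: 19→26, due 28, tardiness 0
Shipment 3: 26→30, due 26, tardiness 4
Sum = 0+0+0+4 = 4.
FIFO (arrival order): Shipment 1 Shipment 2 Shipment 3 Shipment 4.
Shipment 1: 0→9, due 27, tardiness 0
Shipment 2: 9→19, due 11, tardiness 8
Shipment 3: 19→23, due 26, tardiness 0
Shipment 4: 23→30, due 28, tardiness 2
Sum = 0+8+0+2 = 10.
Difference = 4 − 10 = -6.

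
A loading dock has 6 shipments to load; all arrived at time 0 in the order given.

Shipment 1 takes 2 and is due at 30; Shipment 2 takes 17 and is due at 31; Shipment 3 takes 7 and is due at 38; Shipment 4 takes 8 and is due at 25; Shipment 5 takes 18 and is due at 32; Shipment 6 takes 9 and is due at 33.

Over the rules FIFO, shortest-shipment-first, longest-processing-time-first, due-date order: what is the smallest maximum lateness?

FIFO (arrival order): Shipment 1 Shipment 2 Shipment 3 Shipment 4 Shipment 5 Shipment 6.
Shipment 1: 0→2, due 30, lateness -28
Shipment 2: 2→19, due 31, lateness -12
Shipment 3: 19→26, due 38, lateness -12
Shipment 4: 26→34, due 25, lateness 9
Shipment 5: 34→52, due 32, lateness 20
Shipment 6: 52→61, due 33, lateness 28
Maximum = 28.
SPT (increasing processing time): Shipment 1 Shipment 3 Shipment 4 Shipment 6 Shipment 2 Shipment 5.
Shipment 1: 0→2, due 30, lateness -28
Shipment 3: 2→9, due 38, lateness -29
Shipment 4: 9→17, due 25, lateness -8
Shipment 6: 17→26, due 33, lateness -7
Shipment 2: 26→43, due 31, lateness 12
Shipment 5: 43→61, due 32, lateness 29
Maximum = 29.
LPT (decreasing processing time): Shipment 5 Shipment 2 Shipment 6 Shipment 4 Shipment 3 Shipment 1.
Shipment 5: 0→18, due 32, lateness -14
Shipment 2: 18→35, due 31, lateness 4
Shipment 6: 35→44, due 33, lateness 11
Shipment 4: 44→52, due 25, lateness 27
Shipment 3: 52→59, due 38, lateness 21
Shipment 1: 59→61, due 30, lateness 31
Maximum = 31.
EDD (increasing due date): Shipment 4 Shipment 1 Shipment 2 Shipment 5 Shipment 6 Shipment 3.
Shipment 4: 0→8, due 25, lateness -17
Shipment 1: 8→10, due 30, lateness -20
Shipment 2: 10→27, due 31, lateness -4
Shipment 5: 27→45, due 32, lateness 13
Shipment 6: 45→54, due 33, lateness 21
Shipment 3: 54→61, due 38, lateness 23
Maximum = 23.
FIFO 28, SPT 29, LPT 31, EDD 23 → minimum 23.

23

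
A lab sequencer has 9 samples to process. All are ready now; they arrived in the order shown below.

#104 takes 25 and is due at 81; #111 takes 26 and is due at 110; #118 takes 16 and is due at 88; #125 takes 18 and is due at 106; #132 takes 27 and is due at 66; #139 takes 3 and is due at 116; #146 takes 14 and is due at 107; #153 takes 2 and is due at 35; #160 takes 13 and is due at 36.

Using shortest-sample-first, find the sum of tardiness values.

SPT (increasing processing time): #153 #139 #160 #146 #118 #125 #104 #111 #132.
#153: 0→2, due 35, tardiness 0
#139: 2→5, due 116, tardiness 0
#160: 5→18, due 36, tardiness 0
#146: 18→32, due 107, tardiness 0
#118: 32→48, due 88, tardiness 0
#125: 48→66, due 106, tardiness 0
#104: 66→91, due 81, tardiness 10
#111: 91→117, due 110, tardiness 7
#132: 117→144, due 66, tardiness 78
Sum = 0+0+0+0+0+0+10+7+78 = 95.

95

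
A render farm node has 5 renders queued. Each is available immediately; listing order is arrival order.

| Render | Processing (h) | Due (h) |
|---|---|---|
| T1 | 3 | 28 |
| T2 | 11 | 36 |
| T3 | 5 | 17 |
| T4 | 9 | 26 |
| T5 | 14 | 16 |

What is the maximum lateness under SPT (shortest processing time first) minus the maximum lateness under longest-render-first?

4

SPT (increasing processing time): T1 T3 T4 T2 T5.
T1: 0→3, due 28, lateness -25
T3: 3→8, due 17, lateness -9
T4: 8→17, due 26, lateness -9
T2: 17→28, due 36, lateness -8
T5: 28→42, due 16, lateness 26
Maximum = 26.
LPT (decreasing processing time): T5 T2 T4 T3 T1.
T5: 0→14, due 16, lateness -2
T2: 14→25, due 36, lateness -11
T4: 25→34, due 26, lateness 8
T3: 34→39, due 17, lateness 22
T1: 39→42, due 28, lateness 14
Maximum = 22.
Difference = 26 − 22 = 4.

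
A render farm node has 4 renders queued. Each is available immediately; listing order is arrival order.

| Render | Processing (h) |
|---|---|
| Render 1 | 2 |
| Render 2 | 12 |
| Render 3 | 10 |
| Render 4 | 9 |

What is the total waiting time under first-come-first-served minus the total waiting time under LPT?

-25

FIFO (arrival order): Render 1 Render 2 Render 3 Render 4.
Render 1: waits 0, runs 0→2
Render 2: waits 2, runs 2→14
Render 3: waits 14, runs 14→24
Render 4: waits 24, runs 24→33
Sum = 0+2+14+24 = 40.
LPT (decreasing processing time): Render 2 Render 3 Render 4 Render 1.
Render 2: waits 0, runs 0→12
Render 3: waits 12, runs 12→22
Render 4: waits 22, runs 22→31
Render 1: waits 31, runs 31→33
Sum = 0+12+22+31 = 65.
Difference = 40 − 65 = -25.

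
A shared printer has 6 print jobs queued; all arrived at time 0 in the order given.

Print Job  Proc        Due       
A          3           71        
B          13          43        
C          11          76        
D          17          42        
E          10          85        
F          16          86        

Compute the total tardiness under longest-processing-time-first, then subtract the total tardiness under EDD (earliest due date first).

LPT (decreasing processing time): D F B C E A.
D: 0→17, due 42, tardiness 0
F: 17→33, due 86, tardiness 0
B: 33→46, due 43, tardiness 3
C: 46→57, due 76, tardiness 0
E: 57→67, due 85, tardiness 0
A: 67→70, due 71, tardiness 0
Sum = 0+0+3+0+0+0 = 3.
EDD (increasing due date): D B A C E F.
D: 0→17, due 42, tardiness 0
B: 17→30, due 43, tardiness 0
A: 30→33, due 71, tardiness 0
C: 33→44, due 76, tardiness 0
E: 44→54, due 85, tardiness 0
F: 54→70, due 86, tardiness 0
Sum = 0+0+0+0+0+0 = 0.
Difference = 3 − 0 = 3.

3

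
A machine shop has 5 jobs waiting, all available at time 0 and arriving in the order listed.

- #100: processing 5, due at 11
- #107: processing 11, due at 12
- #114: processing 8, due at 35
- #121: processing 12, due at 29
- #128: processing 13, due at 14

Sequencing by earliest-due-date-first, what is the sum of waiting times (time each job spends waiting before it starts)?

91

EDD (increasing due date): #100 #107 #128 #121 #114.
#100: waits 0, runs 0→5
#107: waits 5, runs 5→16
#128: waits 16, runs 16→29
#121: waits 29, runs 29→41
#114: waits 41, runs 41→49
Sum = 0+5+16+29+41 = 91.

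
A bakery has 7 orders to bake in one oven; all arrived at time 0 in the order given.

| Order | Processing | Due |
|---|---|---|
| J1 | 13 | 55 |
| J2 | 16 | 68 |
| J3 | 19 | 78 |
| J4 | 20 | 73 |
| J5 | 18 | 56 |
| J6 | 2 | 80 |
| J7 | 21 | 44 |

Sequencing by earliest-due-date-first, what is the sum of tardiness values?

EDD (increasing due date): J7 J1 J5 J2 J4 J3 J6.
J7: 0→21, due 44, tardiness 0
J1: 21→34, due 55, tardiness 0
J5: 34→52, due 56, tardiness 0
J2: 52→68, due 68, tardiness 0
J4: 68→88, due 73, tardiness 15
J3: 88→107, due 78, tardiness 29
J6: 107→109, due 80, tardiness 29
Sum = 0+0+0+0+15+29+29 = 73.

73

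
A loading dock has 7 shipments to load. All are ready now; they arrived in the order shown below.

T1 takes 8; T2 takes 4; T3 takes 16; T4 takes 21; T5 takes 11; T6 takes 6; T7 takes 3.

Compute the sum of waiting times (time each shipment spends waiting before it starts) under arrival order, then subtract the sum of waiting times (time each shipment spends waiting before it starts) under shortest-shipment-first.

99

FIFO (arrival order): T1 T2 T3 T4 T5 T6 T7.
T1: waits 0, runs 0→8
T2: waits 8, runs 8→12
T3: waits 12, runs 12→28
T4: waits 28, runs 28→49
T5: waits 49, runs 49→60
T6: waits 60, runs 60→66
T7: waits 66, runs 66→69
Sum = 0+8+12+28+49+60+66 = 223.
SPT (increasing processing time): T7 T2 T6 T1 T5 T3 T4.
T7: waits 0, runs 0→3
T2: waits 3, runs 3→7
T6: waits 7, runs 7→13
T1: waits 13, runs 13→21
T5: waits 21, runs 21→32
T3: waits 32, runs 32→48
T4: waits 48, runs 48→69
Sum = 0+3+7+13+21+32+48 = 124.
Difference = 223 − 124 = 99.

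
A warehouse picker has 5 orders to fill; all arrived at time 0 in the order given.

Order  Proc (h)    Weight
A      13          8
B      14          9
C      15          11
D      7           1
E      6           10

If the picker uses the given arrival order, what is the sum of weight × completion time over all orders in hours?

FIFO (arrival order): A B C D E.
A: finishes 13, weight 8, w·C = 104
B: finishes 27, weight 9, w·C = 243
C: finishes 42, weight 11, w·C = 462
D: finishes 49, weight 1, w·C = 49
E: finishes 55, weight 10, w·C = 550
Sum = 104+243+462+49+550 = 1408.

1408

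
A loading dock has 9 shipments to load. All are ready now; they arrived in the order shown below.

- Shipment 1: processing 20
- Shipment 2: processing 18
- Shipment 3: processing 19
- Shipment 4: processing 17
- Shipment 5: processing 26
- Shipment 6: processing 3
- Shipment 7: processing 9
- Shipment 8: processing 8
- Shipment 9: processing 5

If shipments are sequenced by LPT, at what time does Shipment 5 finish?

LPT (decreasing processing time): Shipment 5 Shipment 1 Shipment 3 Shipment 2 Shipment 4 Shipment 7 Shipment 8 Shipment 9 Shipment 6.
Shipment 5: 0→26

26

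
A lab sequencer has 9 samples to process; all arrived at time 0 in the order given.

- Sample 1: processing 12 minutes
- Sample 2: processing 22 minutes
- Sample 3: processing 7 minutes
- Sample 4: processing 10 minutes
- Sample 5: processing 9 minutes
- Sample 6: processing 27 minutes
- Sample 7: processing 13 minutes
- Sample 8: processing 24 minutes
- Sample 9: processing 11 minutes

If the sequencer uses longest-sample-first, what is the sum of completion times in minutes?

LPT (decreasing processing time): Sample 6 Sample 8 Sample 2 Sample 7 Sample 1 Sample 9 Sample 4 Sample 5 Sample 3.
Sample 6: 0→27
Sample 8: 27→51
Sample 2: 51→73
Sample 7: 73→86
Sample 1: 86→98
Sample 9: 98→109
Sample 4: 109→119
Sample 5: 119→128
Sample 3: 128→135
Sum = 27+51+73+86+98+109+119+128+135 = 826.

826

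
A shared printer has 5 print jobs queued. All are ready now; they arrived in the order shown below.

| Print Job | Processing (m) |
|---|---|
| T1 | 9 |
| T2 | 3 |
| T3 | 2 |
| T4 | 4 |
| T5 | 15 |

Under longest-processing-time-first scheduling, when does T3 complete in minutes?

LPT (decreasing processing time): T5 T1 T4 T2 T3.
T5: 0→15
T1: 15→24
T4: 24→28
T2: 28→31
T3: 31→33

33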